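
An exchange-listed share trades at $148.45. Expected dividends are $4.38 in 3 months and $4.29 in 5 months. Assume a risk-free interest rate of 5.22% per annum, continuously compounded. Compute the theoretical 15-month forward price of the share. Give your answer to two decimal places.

PV(dividends) I = 4.38·e^(−0.0522·3/12) + 4.29·e^(−0.0522·5/12)
I = 4.3232 + 4.1977 = 8.5209
F = (S − I)·e^(rT) = (148.45 − 8.5209) · e^(0.0522·15/12)
= 139.9291 · e^0.065250 = 139.9291 × 1.067426 = $149.36

$149.36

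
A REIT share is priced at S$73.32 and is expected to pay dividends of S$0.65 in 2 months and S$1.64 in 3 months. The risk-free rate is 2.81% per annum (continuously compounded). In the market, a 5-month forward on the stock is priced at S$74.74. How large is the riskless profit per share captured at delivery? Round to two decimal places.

S$2.86 per share

PV(dividends) I = 0.65·e^(−0.0281·2/12) + 1.64·e^(−0.0281·3/12) = 2.2755
Fair forward F* = (S − I)·e^(rT) = (73.32 − 2.2755)·e^0.011708 = 71.0445 × 1.011777 = 71.8812
Market S$74.74 > fair 71.8812: forward overpriced → cash-and-carry (borrow at r, buy the stock and collect the dividends, short the forward).
Profit at T = |F_mkt − F*| = |74.74 − 71.8812| = S$2.86 per share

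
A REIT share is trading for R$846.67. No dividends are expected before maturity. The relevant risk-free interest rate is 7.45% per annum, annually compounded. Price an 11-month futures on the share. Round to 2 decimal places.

F = S · (1+r)^T
= 846.67 × 1.068085
F = R$904.32

R$904.32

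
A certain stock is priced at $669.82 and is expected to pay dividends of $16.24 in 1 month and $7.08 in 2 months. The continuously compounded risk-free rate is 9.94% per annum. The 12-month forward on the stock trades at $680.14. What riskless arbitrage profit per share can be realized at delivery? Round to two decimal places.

PV(dividends) I = 16.24·e^(−0.0994·1/12) + 7.08·e^(−0.0994·2/12) = 23.0697
Fair forward F* = (S − I)·e^(rT) = (669.82 − 23.0697)·e^0.099400 = 646.7503 × 1.104508 = 714.3409
Market $680.14 < fair 714.3409: forward underpriced → reverse cash-and-carry (short the stock, invest proceeds at r, pay the dividends, go long the forward).
Profit at T = |F_mkt − F*| = |680.14 − 714.3409| = $34.20 per share

$34.20 per share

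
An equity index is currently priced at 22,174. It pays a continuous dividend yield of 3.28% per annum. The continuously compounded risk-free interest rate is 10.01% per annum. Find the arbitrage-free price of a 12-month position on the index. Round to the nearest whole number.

F = S·e^((r − q)T) = 22174 · e^((0.1001 − 0.0328) × 12/12)
= 22174 · e^0.067300 = 22174 × 1.069616
F = 23,718

23,718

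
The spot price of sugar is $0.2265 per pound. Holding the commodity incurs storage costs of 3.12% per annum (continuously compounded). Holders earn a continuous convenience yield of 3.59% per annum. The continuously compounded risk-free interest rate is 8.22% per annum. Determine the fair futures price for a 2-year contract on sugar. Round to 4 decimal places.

$0.2645 per pound

Net carry = r + u − y = 0.0822 + 0.0312 − 0.0359 = 0.0775
F = S·e^((r+u−y)T) = 0.2265 · e^(0.0775 × 2) = 0.2265 · e^0.155000
= 0.2265 × 1.167658 = $0.2645 per pound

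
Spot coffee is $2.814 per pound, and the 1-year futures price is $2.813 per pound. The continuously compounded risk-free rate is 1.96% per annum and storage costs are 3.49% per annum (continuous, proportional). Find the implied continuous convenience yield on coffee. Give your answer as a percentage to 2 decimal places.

5.49%

F = S·e^((r+u−y)T) ⇒ (r+u−y) = ln(F/S)/T
ln(2.813/2.814) = -0.000355; /T ⇒ -0.000355
y = r + u − ln(F/S)/T = 0.0196 + 0.0349 + 0.000355 = 0.054855
y = 5.49%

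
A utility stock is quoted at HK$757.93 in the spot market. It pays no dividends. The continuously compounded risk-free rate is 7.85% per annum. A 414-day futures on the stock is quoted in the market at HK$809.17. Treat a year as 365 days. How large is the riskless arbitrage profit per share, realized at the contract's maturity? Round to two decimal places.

Fair futures: F* = S·e^(carry·T), with carry = r = 0.0785
F* = 757.93 · e^(0.0785 × 414/365) = 757.93 · e^0.089038 = 757.93 × 1.093122 = HK$828.5100
Market HK$809.17 < fair HK$828.5100: forward underpriced → reverse cash-and-carry (short spot, go long the forward).
At maturity, profit = |F_mkt − F*| = |809.17 − 828.5100| = HK$19.34 per share

HK$19.34 per share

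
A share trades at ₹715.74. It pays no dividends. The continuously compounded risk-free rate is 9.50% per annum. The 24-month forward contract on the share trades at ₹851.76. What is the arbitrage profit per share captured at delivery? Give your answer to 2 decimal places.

Fair forward: F* = S·e^(carry·T), with carry = r = 0.0950
F* = 715.74 · e^(0.0950 × 24/12) = 715.74 · e^0.190000 = 715.74 × 1.209250 = ₹865.5086
Market ₹851.76 < fair ₹865.5086: forward underpriced → reverse cash-and-carry (short spot, go long the forward).
At maturity, profit = |F_mkt − F*| = |851.76 − 865.5086| = ₹13.75 per share

₹13.75 per share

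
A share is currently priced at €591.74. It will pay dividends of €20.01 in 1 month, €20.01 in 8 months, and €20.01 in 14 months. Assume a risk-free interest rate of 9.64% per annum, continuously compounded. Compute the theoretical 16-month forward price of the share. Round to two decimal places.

€608.66

PV(dividends) I = 20.01·e^(−0.0964·1/12) + 20.01·e^(−0.0964·8/12) + 20.01·e^(−0.0964·14/12)
I = 19.8499 + 18.7645 + 17.8815 = 56.4959
F = (S − I)·e^(rT) = (591.74 − 56.4959) · e^(0.0964·16/12)
= 535.2441 · e^0.128533 = 535.2441 × 1.137159 = €608.66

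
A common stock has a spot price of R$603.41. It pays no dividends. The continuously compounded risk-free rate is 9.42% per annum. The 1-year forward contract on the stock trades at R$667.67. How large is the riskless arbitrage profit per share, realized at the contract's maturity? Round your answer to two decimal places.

Fair forward: F* = S·e^(carry·T), with carry = r = 0.0942
F* = 603.41 · e^(0.0942 × 1) = 603.41 · e^0.094200 = 603.41 × 1.098779 = R$663.0142
Market R$667.67 > fair R$663.0142: forward overpriced → cash-and-carry (buy spot, short the forward).
At maturity, profit = |F_mkt − F*| = |667.67 − 663.0142| = R$4.66 per share

R$4.66 per share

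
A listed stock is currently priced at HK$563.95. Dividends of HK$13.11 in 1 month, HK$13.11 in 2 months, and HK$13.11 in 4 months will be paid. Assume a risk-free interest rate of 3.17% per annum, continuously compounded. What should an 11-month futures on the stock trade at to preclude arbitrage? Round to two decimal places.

PV(dividends) I = 13.11·e^(−0.0317·1/12) + 13.11·e^(−0.0317·2/12) + 13.11·e^(−0.0317·4/12)
I = 13.0754 + 13.0409 + 12.9722 = 39.0885
F = (S − I)·e^(rT) = (563.95 − 39.0885) · e^(0.0317·11/12)
= 524.8615 · e^0.029058 = 524.8615 × 1.029484 = HK$540.34

HK$540.34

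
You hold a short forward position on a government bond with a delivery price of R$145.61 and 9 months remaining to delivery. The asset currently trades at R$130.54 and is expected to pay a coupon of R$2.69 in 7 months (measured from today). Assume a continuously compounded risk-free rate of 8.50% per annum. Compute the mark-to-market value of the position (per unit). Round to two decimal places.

PV(remaining coupons) I = 2.69·e^(−0.0850·7/12) = 2.5599
Current forward F = (S − I)·e^(rT) = (130.54 − 2.5599)·e^(0.0850·9/12) = 127.9801 × 1.065826 = 136.4045
Value (long) = (F − K)·e^(−rT) = (136.4045 − 145.61) × 0.938240 = -8.6370
Short position value = −(long value) = R$8.64

R$8.64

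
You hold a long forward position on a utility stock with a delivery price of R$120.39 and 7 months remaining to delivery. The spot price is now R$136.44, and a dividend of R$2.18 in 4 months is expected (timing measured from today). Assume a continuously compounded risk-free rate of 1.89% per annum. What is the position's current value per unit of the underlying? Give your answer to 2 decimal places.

R$15.20

PV(remaining dividends) I = 2.18·e^(−0.0189·4/12) = 2.1663
Current forward F = (S − I)·e^(rT) = (136.44 − 2.1663)·e^(0.0189·7/12) = 134.2737 × 1.011086 = 135.7623
Value (long) = (F − K)·e^(−rT) = (135.7623 − 120.39) × 0.989036 = 15.2038
Value = R$15.20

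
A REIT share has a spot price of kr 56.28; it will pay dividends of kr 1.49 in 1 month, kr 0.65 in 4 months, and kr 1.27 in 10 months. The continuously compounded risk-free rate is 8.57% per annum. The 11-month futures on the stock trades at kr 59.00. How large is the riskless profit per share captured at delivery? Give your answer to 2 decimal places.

kr 1.68 per share

PV(dividends) I = 1.49·e^(−0.0857·1/12) + 0.65·e^(−0.0857·4/12) + 1.27·e^(−0.0857·10/12) = 3.2936
Fair futures F* = (S − I)·e^(rT) = (56.28 − 3.2936)·e^0.078558 = 52.9864 × 1.081726 = 57.3168
Market kr 59.00 > fair 57.3168: forward overpriced → cash-and-carry (borrow at r, buy the stock and collect the dividends, short the forward).
Profit at T = |F_mkt − F*| = |59.00 − 57.3168| = kr 1.68 per share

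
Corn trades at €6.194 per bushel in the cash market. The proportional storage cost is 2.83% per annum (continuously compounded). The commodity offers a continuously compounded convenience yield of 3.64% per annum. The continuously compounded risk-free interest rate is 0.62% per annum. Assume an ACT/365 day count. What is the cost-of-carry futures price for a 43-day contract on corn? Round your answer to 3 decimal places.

Net carry = r + u − y = 0.0062 + 0.0283 − 0.0364 = -0.0019
F = S·e^((r+u−y)T) = 6.194 · e^(-0.0019 × 43/365) = 6.194 · e^-0.000224
= 6.194 × 0.999776 = €6.193 per bushel

€6.193 per bushel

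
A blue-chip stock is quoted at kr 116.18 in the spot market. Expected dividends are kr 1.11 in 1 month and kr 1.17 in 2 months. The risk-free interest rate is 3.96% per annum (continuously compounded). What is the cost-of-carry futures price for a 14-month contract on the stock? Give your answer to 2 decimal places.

PV(dividends) I = 1.11·e^(−0.0396·1/12) + 1.17·e^(−0.0396·2/12)
I = 1.1063 + 1.1623 = 2.2686
F = (S − I)·e^(rT) = (116.18 − 2.2686) · e^(0.0396·14/12)
= 113.9114 · e^0.046200 = 113.9114 × 1.047284 = kr 119.30

kr 119.30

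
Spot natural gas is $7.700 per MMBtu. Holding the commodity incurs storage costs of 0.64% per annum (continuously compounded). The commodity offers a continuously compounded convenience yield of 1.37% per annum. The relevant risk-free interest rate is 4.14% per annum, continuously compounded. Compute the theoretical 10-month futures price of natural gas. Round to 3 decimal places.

Net carry = r + u − y = 0.0414 + 0.0064 − 0.0137 = 0.0341
F = S·e^((r+u−y)T) = 7.700 · e^(0.0341 × 10/12) = 7.700 · e^0.028417
= 7.700 × 1.028825 = $7.922 per MMBtu

$7.922 per MMBtu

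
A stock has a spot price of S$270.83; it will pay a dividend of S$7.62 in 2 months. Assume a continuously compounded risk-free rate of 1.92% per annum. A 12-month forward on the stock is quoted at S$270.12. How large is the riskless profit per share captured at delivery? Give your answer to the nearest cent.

PV(dividends) I = 7.62·e^(−0.0192·2/12) = 7.5957
Fair forward F* = (S − I)·e^(rT) = (270.83 − 7.5957)·e^0.019200 = 263.2343 × 1.019386 = 268.3374
Market S$270.12 > fair 268.3374: forward overpriced → cash-and-carry (borrow at r, buy the stock and collect the dividends, short the forward).
Profit at T = |F_mkt − F*| = |270.12 − 268.3374| = S$1.78 per share

S$1.78 per share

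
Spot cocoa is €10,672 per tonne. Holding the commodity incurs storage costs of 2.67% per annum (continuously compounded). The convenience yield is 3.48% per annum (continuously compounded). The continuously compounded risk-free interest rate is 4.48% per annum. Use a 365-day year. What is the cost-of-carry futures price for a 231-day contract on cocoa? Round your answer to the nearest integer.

Net carry = r + u − y = 0.0448 + 0.0267 − 0.0348 = 0.0367
F = S·e^((r+u−y)T) = 10672 · e^(0.0367 × 231/365) = 10672 · e^0.023227
= 10672 × 1.023499 = €10,923 per tonne

€10,923 per tonne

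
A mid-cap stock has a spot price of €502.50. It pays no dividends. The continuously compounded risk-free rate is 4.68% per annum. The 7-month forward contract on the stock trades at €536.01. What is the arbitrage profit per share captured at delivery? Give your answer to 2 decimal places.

Fair forward: F* = S·e^(carry·T), with carry = r = 0.0468
F* = 502.50 · e^(0.0468 × 7/12) = 502.50 · e^0.027300 = 502.50 × 1.027676 = €516.4072
Market €536.01 > fair €516.4072: forward overpriced → cash-and-carry (buy spot, short the forward).
At maturity, profit = |F_mkt − F*| = |536.01 − 516.4072| = €19.60 per share

€19.60 per share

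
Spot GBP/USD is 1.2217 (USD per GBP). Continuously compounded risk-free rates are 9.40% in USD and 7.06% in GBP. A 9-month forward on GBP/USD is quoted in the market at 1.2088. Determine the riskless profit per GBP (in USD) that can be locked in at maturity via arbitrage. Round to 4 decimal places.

Fair forward: F* = S·e^(carry·T), with carry = (r_USD − r_GBP) = 0.0940 − 0.0706 = 0.0234
F* = 1.2217 · e^(0.0234 × 9/12) = 1.2217 · e^0.017550 = 1.2217 × 1.017705 = 1.2433
Market 1.2088 < fair 1.2433: forward underpriced → reverse cash-and-carry (short spot, go long the forward).
At maturity, profit = |F_mkt − F*| = |1.2088 − 1.2433| = 0.0345 per GBP (in USD)

0.0345 per GBP (in USD)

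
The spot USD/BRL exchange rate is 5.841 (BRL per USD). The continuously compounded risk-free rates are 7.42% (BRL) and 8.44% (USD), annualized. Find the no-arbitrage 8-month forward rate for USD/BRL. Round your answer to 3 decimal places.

F = S·e^((r_BRL − r_USD)T) = 5.841 · e^((0.0742 − 0.0844) × 8/12)
= 5.841 · e^-0.006800 = 5.841 × 0.993223
F = 5.801 BRL per USD

5.801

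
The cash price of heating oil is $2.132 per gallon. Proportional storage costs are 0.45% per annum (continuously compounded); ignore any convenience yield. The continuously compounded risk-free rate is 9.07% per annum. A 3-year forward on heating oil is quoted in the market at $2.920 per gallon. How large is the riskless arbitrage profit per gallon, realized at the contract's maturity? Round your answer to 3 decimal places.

Fair forward: F* = S·e^(carry·T), with carry = (r + u) = 0.0907 + 0.0045 = 0.0952
F* = 2.132 · e^(0.0952 × 3) = 2.132 · e^0.285600 = 2.132 × 1.330560 = $2.8368
Market $2.920 > fair $2.8368: forward overpriced → cash-and-carry (buy spot, short the forward).
At maturity, profit = |F_mkt − F*| = |2.920 − 2.8368| = $0.083 per gallon

$0.083 per gallon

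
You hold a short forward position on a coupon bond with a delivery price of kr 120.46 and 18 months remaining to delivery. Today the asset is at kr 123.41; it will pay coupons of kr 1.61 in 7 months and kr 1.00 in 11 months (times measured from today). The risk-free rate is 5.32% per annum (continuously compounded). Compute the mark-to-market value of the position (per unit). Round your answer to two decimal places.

-kr 9.68

PV(remaining coupons) I = 1.61·e^(−0.0532·7/12) + 1.00·e^(−0.0532·11/12) = 2.5132
Current forward F = (S − I)·e^(rT) = (123.41 − 2.5132)·e^(0.0532·18/12) = 120.8968 × 1.083070 = 130.9397
Value (long) = (F − K)·e^(−rT) = (130.9397 − 120.46) × 0.923301 = 9.6759
Short position value = −(long value) = -kr 9.68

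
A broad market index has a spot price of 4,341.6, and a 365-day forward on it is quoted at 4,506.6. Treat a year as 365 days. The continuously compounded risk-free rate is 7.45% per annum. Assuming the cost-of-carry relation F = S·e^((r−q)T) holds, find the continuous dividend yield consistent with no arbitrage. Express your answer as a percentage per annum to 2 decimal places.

3.72%

From F = S·e^((r−q)T): (r − q) = ln(F/S)/T
ln(4506.6/4341.6) = ln(1.038004) = 0.037300
(r − q) = 0.037300 / (365/365) = 0.037300
q = r − ln(F/S)/T = 0.0745 − 0.037300 = 0.037200
q = 3.72%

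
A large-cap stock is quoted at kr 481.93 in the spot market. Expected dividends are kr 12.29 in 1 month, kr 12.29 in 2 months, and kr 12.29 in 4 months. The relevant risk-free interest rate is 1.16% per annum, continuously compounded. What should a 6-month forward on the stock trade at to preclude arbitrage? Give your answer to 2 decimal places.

PV(dividends) I = 12.29·e^(−0.0116·1/12) + 12.29·e^(−0.0116·2/12) + 12.29·e^(−0.0116·4/12)
I = 12.2781 + 12.2663 + 12.2426 = 36.7870
F = (S − I)·e^(rT) = (481.93 − 36.7870) · e^(0.0116·6/12)
= 445.1430 · e^0.005800 = 445.1430 × 1.005817 = kr 447.73

kr 447.73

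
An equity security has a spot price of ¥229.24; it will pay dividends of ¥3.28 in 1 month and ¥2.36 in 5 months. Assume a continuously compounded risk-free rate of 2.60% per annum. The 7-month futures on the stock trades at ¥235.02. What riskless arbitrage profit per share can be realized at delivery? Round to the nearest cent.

¥7.97 per share

PV(dividends) I = 3.28·e^(−0.0260·1/12) + 2.36·e^(−0.0260·5/12) = 5.6075
Fair futures F* = (S − I)·e^(rT) = (229.24 − 5.6075)·e^0.015167 = 223.6325 × 1.015283 = 227.0503
Market ¥235.02 > fair 227.0503: forward overpriced → cash-and-carry (borrow at r, buy the stock and collect the dividends, short the forward).
Profit at T = |F_mkt − F*| = |235.02 − 227.0503| = ¥7.97 per share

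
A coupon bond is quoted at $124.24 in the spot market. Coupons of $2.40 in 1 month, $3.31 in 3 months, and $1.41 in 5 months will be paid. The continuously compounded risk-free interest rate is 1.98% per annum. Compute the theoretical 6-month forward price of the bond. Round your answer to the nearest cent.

PV(coupons) I = 2.40·e^(−0.0198·1/12) + 3.31·e^(−0.0198·3/12) + 1.41·e^(−0.0198·5/12)
I = 2.3960 + 3.2937 + 1.3984 = 7.0881
F = (S − I)·e^(rT) = (124.24 − 7.0881) · e^(0.0198·6/12)
= 117.1519 · e^0.009900 = 117.1519 × 1.009949 = $118.32

$118.32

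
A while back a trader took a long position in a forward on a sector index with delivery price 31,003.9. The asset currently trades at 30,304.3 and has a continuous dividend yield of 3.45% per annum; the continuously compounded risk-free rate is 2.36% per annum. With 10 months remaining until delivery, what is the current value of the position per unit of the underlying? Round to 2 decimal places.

-954.66

Current fair forward for the remaining 10 months: F = S·e^((r − q)·T), (r − q) = 0.0236 − 0.0345 = -0.0109
F = 30304.3 · e^(-0.0109 × 10/12) = 30304.3 × 0.99095780 = 30030.2825
Value of long forward = (F − K)·e^(−rT) = (30030.2825 − 31003.9) · e^(−0.0236·10/12)
= -973.6175 × 0.98052546 = -954.66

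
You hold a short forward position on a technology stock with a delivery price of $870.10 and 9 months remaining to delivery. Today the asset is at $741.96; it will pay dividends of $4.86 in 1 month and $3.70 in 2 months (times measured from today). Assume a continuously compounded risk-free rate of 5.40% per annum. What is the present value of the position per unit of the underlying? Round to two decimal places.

PV(remaining dividends) I = 4.86·e^(−0.0540·1/12) + 3.70·e^(−0.0540·2/12) = 8.5050
Current forward F = (S − I)·e^(rT) = (741.96 − 8.5050)·e^(0.0540·9/12) = 733.4550 × 1.041331 = 763.7694
Value (long) = (F − K)·e^(−rT) = (763.7694 − 870.10) × 0.960309 = -102.1102
Short position value = −(long value) = $102.11

$102.11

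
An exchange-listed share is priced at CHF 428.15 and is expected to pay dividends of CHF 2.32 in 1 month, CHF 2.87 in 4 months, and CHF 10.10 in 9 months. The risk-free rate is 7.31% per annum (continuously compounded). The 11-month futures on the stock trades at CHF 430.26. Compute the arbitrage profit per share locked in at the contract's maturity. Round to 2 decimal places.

PV(dividends) I = 2.32·e^(−0.0731·1/12) + 2.87·e^(−0.0731·4/12) + 10.10·e^(−0.0731·9/12) = 14.6680
Fair futures F* = (S − I)·e^(rT) = (428.15 − 14.6680)·e^0.067008 = 413.4820 × 1.069304 = 442.1380
Market CHF 430.26 < fair 442.1380: forward underpriced → reverse cash-and-carry (short the stock, invest proceeds at r, pay the dividends, go long the forward).
Profit at T = |F_mkt − F*| = |430.26 − 442.1380| = CHF 11.88 per share

CHF 11.88 per share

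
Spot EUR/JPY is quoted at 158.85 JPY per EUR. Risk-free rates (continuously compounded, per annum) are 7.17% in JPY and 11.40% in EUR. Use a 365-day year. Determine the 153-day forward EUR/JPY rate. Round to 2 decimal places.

156.06

F = S·e^((r_JPY − r_EUR)T) = 158.85 · e^((0.0717 − 0.1140) × 153/365)
= 158.85 · e^-0.017731 = 158.85 × 0.982425
F = 156.06 JPY per EUR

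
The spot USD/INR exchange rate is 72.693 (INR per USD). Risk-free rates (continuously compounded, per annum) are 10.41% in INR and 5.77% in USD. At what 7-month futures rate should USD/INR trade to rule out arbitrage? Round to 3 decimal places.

F = S·e^((r_INR − r_USD)T) = 72.693 · e^((0.1041 − 0.0577) × 7/12)
= 72.693 · e^0.027067 = 72.693 × 1.027437
F = 74.687 INR per USD

74.687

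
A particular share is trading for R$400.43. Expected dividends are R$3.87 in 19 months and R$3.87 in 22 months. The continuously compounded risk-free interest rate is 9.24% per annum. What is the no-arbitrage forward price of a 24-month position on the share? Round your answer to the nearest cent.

PV(dividends) I = 3.87·e^(−0.0924·19/12) + 3.87·e^(−0.0924·22/12)
I = 3.3433 + 3.2669 = 6.6102
F = (S − I)·e^(rT) = (400.43 − 6.6102) · e^(0.0924·24/12)
= 393.8198 · e^0.184800 = 393.8198 × 1.202978 = R$473.76

R$473.76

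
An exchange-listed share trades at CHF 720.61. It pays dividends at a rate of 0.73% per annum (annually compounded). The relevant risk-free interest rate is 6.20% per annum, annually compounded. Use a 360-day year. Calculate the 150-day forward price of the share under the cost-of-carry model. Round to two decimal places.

F = S · (1+r)^T / (1+q)^T
= 720.61 × 1.025381 / 1.003035 = 720.61 × 1.022278
F = CHF 736.66

CHF 736.66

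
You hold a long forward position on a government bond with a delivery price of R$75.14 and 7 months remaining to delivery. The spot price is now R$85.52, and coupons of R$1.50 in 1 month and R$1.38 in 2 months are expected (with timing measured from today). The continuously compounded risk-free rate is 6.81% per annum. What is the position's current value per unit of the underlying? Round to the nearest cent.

PV(remaining coupons) I = 1.50·e^(−0.0681·1/12) + 1.38·e^(−0.0681·2/12) = 2.8559
Current forward F = (S − I)·e^(rT) = (85.52 − 2.8559)·e^(0.0681·7/12) = 82.6641 × 1.040525 = 86.0141
Value (long) = (F − K)·e^(−rT) = (86.0141 − 75.14) × 0.961054 = 10.4506
Value = R$10.45

R$10.45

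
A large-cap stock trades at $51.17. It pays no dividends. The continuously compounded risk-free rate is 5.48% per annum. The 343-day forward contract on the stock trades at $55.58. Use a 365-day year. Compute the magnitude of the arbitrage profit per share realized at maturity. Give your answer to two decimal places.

$1.71 per share

Fair forward: F* = S·e^(carry·T), with carry = r = 0.0548
F* = 51.17 · e^(0.0548 × 343/365) = 51.17 · e^0.051497 = 51.17 × 1.052846 = $53.8741
Market $55.58 > fair $53.8741: forward overpriced → cash-and-carry (buy spot, short the forward).
At maturity, profit = |F_mkt − F*| = |55.58 − 53.8741| = $1.71 per share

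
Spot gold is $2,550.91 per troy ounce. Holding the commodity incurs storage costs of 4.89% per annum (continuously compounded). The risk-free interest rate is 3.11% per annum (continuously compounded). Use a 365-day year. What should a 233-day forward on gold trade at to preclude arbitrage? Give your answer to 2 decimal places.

$2,684.56 per troy ounce

Net carry = r + u − y = 0.0311 + 0.0489 − 0.0000 = 0.0800
F = S·e^((r+u−y)T) = 2550.91 · e^(0.0800 × 233/365) = 2550.91 · e^0.05106849
= 2550.91 × 1.05239497 = $2,684.56 per troy ounce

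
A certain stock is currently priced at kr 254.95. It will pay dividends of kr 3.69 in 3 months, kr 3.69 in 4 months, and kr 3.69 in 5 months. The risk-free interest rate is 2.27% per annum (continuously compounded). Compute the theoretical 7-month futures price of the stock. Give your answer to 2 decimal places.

kr 247.22

PV(dividends) I = 3.69·e^(−0.0227·3/12) + 3.69·e^(−0.0227·4/12) + 3.69·e^(−0.0227·5/12)
I = 3.6691 + 3.6622 + 3.6553 = 10.9866
F = (S − I)·e^(rT) = (254.95 − 10.9866) · e^(0.0227·7/12)
= 243.9634 · e^0.013242 = 243.9634 × 1.013330 = kr 247.22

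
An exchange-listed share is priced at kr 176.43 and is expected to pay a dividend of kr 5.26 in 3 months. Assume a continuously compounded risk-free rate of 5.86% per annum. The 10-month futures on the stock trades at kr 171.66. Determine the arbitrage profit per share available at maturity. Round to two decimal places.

PV(dividends) I = 5.26·e^(−0.0586·3/12) = 5.1835
Fair futures F* = (S − I)·e^(rT) = (176.43 − 5.1835)·e^0.048833 = 171.2465 × 1.050045 = 179.8165
Market kr 171.66 < fair 179.8165: forward underpriced → reverse cash-and-carry (short the stock, invest proceeds at r, pay the dividends, go long the forward).
Profit at T = |F_mkt − F*| = |171.66 − 179.8165| = kr 8.16 per share

kr 8.16 per share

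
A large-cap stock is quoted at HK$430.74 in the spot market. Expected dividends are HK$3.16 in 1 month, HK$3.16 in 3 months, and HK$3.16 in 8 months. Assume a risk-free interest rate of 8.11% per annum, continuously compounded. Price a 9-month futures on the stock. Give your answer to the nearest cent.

HK$447.95

PV(dividends) I = 3.16·e^(−0.0811·1/12) + 3.16·e^(−0.0811·3/12) + 3.16·e^(−0.0811·8/12)
I = 3.1387 + 3.0966 + 2.9937 = 9.2290
F = (S − I)·e^(rT) = (430.74 − 9.2290) · e^(0.0811·9/12)
= 421.5110 · e^0.060825 = 421.5110 × 1.062713 = HK$447.95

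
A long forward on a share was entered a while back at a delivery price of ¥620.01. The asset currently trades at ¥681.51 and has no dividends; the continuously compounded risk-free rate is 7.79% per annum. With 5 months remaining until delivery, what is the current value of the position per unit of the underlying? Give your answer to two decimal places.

¥81.30

Current fair forward for the remaining 5 months: F = S·e^(r·T), r = 0.0779
F = 681.51 · e^(0.0779 × 5/12) = 681.51 × 1.032991 = 703.9937
Value of long forward = (F − K)·e^(−rT) = (703.9937 − 620.01) · e^(−0.0779·5/12)
= 83.9837 × 0.968063 = 81.30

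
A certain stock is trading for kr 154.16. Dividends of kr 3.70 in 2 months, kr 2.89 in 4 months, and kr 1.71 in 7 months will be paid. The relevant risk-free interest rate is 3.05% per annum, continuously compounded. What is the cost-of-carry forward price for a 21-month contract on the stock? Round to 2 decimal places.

PV(dividends) I = 3.70·e^(−0.0305·2/12) + 2.89·e^(−0.0305·4/12) + 1.71·e^(−0.0305·7/12)
I = 3.6812 + 2.8608 + 1.6798 = 8.2218
F = (S − I)·e^(rT) = (154.16 − 8.2218) · e^(0.0305·21/12)
= 145.9382 · e^0.053375 = 145.9382 × 1.054825 = kr 153.94

kr 153.94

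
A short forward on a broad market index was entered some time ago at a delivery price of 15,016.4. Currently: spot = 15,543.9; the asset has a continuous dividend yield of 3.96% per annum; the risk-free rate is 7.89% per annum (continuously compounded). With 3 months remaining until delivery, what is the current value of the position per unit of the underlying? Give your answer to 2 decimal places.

Current fair forward for the remaining 3 months: F = S·e^((r − q)·T), (r − q) = 0.0789 − 0.0396 = 0.0393
F = 15543.9 · e^(0.0393 × 3/12) = 15543.9 × 1.00987342 = 15697.3715
Value of long forward = (F − K)·e^(−rT) = (15697.3715 − 15016.4) · e^(−0.0789·3/12)
= 680.9715 × 0.98046827 = 667.67
Short position value = −(long value) = -667.67

-667.67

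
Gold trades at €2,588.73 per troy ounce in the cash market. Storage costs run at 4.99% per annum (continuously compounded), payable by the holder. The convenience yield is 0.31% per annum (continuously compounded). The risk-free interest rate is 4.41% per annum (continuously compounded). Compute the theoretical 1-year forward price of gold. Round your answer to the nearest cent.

€2,835.07 per troy ounce

Net carry = r + u − y = 0.0441 + 0.0499 − 0.0031 = 0.0909
F = S·e^((r+u−y)T) = 2588.73 · e^(0.0909 × 1) = 2588.73 · e^0.09090000
= 2588.73 × 1.09515948 = €2,835.07 per troy ounce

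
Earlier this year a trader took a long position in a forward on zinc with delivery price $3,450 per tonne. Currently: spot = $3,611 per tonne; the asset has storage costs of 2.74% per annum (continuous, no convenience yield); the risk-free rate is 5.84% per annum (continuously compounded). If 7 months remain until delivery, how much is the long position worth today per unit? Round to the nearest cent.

$334.73 per tonne

Current fair forward for the remaining 7 months: F = S·e^((r + u)·T), (r + u) = 0.0584 + 0.0274 = 0.0858
F = 3611 · e^(0.0858 × 7/12) = 3611 × 1.05132366 = 3796.3297
Value of long forward = (F − K)·e^(−rT) = (3796.3297 − 3450) · e^(−0.0584·7/12)
= 346.3297 × 0.96650707 = 334.73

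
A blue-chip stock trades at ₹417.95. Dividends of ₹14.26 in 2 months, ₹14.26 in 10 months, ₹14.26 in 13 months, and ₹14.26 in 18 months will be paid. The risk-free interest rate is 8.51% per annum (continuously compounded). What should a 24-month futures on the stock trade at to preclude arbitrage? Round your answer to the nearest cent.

₹432.78

PV(dividends) I = 14.26·e^(−0.0851·2/12) + 14.26·e^(−0.0851·10/12) + 14.26·e^(−0.0851·13/12) + 14.26·e^(−0.0851·18/12)
I = 14.0592 + 13.2838 + 13.0041 + 12.5511 = 52.8982
F = (S − I)·e^(rT) = (417.95 − 52.8982) · e^(0.0851·24/12)
= 365.0518 · e^0.170200 = 365.0518 × 1.185542 = ₹432.78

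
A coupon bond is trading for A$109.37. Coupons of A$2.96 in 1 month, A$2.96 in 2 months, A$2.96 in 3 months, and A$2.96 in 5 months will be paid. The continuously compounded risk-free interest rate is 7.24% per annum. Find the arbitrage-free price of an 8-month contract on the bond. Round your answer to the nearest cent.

A$102.56

PV(coupons) I = 2.96·e^(−0.0724·1/12) + 2.96·e^(−0.0724·2/12) + 2.96·e^(−0.0724·3/12) + 2.96·e^(−0.0724·5/12)
I = 2.9422 + 2.9245 + 2.9069 + 2.8720 = 11.6456
F = (S − I)·e^(rT) = (109.37 − 11.6456) · e^(0.0724·8/12)
= 97.7244 · e^0.048267 = 97.7244 × 1.049451 = A$102.56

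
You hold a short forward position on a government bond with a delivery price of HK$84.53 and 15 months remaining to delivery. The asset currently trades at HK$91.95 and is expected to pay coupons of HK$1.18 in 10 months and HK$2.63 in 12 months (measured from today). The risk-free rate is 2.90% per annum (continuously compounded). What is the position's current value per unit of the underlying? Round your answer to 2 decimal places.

PV(remaining coupons) I = 1.18·e^(−0.0290·10/12) + 2.63·e^(−0.0290·12/12) = 3.7067
Current forward F = (S − I)·e^(rT) = (91.95 − 3.7067)·e^(0.0290·15/12) = 88.2433 × 1.036915 = 91.5008
Value (long) = (F − K)·e^(−rT) = (91.5008 − 84.53) × 0.964399 = 6.7226
Short position value = −(long value) = -HK$6.72

-HK$6.72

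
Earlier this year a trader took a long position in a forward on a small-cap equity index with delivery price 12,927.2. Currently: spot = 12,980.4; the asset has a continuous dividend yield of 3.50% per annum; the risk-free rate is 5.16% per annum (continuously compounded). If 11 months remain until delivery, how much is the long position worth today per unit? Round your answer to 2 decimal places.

240.58

Current fair forward for the remaining 11 months: F = S·e^((r − q)·T), (r − q) = 0.0516 − 0.0350 = 0.0166
F = 12980.4 · e^(0.0166 × 11/12) = 12980.4 × 1.01533303 = 13179.4289
Value of long forward = (F − K)·e^(−rT) = (13179.4289 − 12927.2) · e^(−0.0516·11/12)
= 252.2289 × 0.95380121 = 240.58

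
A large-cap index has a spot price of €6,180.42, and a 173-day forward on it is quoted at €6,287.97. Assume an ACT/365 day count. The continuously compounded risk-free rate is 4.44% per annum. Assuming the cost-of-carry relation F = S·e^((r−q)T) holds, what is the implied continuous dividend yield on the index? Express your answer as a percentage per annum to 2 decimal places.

0.80%

From F = S·e^((r−q)T): (r − q) = ln(F/S)/T
ln(6287.97/6180.42) = ln(1.017402) = 0.017252
(r − q) = 0.017252 / (173/365) = 0.036399
q = r − ln(F/S)/T = 0.0444 − 0.036399 = 0.008001
q = 0.80%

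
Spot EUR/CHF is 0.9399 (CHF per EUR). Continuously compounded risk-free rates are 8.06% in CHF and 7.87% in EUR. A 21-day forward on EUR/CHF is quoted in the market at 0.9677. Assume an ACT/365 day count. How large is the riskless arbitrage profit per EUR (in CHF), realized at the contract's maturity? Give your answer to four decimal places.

Fair forward: F* = S·e^(carry·T), with carry = (r_CHF − r_EUR) = 0.0806 − 0.0787 = 0.0019
F* = 0.9399 · e^(0.0019 × 21/365) = 0.9399 · e^0.000109 = 0.9399 × 1.000109 = 0.9400
Market 0.9677 > fair 0.9400: forward overpriced → cash-and-carry (buy spot, short the forward).
At maturity, profit = |F_mkt − F*| = |0.9677 − 0.9400| = 0.0277 per EUR (in CHF)

0.0277 per EUR (in CHF)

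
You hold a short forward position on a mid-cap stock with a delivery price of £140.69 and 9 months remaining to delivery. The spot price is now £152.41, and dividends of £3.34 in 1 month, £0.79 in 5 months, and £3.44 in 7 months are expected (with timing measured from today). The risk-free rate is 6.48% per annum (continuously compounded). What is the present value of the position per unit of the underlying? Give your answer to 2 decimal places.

-£10.99

PV(remaining dividends) I = 3.34·e^(−0.0648·1/12) + 0.79·e^(−0.0648·5/12) + 3.44·e^(−0.0648·7/12) = 7.4034
Current forward F = (S − I)·e^(rT) = (152.41 − 7.4034)·e^(0.0648·9/12) = 145.0066 × 1.049800 = 152.2279
Value (long) = (F − K)·e^(−rT) = (152.2279 − 140.69) × 0.952562 = 10.9906
Short position value = −(long value) = -£10.99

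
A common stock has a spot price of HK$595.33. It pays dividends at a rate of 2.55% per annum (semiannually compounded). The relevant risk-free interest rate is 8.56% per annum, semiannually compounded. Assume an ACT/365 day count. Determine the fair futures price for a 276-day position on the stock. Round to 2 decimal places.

HK$622.25

F = S · (1+r/2)^(2T) / (1+q/2)^(2T)
= 595.33 × 1.065432 / 1.019345 = 595.33 × 1.045212
F = HK$622.25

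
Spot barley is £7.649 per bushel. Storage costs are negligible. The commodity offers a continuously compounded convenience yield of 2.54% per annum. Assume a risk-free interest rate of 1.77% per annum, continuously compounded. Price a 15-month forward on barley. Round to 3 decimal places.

Net carry = r + u − y = 0.0177 + 0.0000 − 0.0254 = -0.0077
F = S·e^((r+u−y)T) = 7.649 · e^(-0.0077 × 15/12) = 7.649 · e^-0.009625
= 7.649 × 0.990421 = £7.576 per bushel

£7.576 per bushel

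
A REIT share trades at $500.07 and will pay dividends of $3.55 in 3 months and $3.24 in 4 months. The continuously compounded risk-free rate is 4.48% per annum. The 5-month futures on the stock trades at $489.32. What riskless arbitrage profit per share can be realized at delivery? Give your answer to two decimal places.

$13.34 per share

PV(dividends) I = 3.55·e^(−0.0448·3/12) + 3.24·e^(−0.0448·4/12) = 6.7024
Fair futures F* = (S − I)·e^(rT) = (500.07 − 6.7024)·e^0.018667 = 493.3676 × 1.018842 = 502.6636
Market $489.32 < fair 502.6636: forward underpriced → reverse cash-and-carry (short the stock, invest proceeds at r, pay the dividends, go long the forward).
Profit at T = |F_mkt − F*| = |489.32 − 502.6636| = $13.34 per share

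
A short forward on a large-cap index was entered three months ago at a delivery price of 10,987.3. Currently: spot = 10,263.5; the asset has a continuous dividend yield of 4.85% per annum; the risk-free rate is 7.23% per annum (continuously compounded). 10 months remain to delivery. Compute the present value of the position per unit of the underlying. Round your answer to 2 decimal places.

Current fair forward for the remaining 10 months: F = S·e^((r − q)·T), (r − q) = 0.0723 − 0.0485 = 0.0238
F = 10263.5 · e^(0.0238 × 10/12) = 10263.5 × 1.02003132 = 10469.0915
Value of long forward = (F − K)·e^(−rT) = (10469.0915 − 10987.3) · e^(−0.0723·10/12)
= -518.2085 × 0.94152912 = -487.91
Short position value = −(long value) = 487.91

487.91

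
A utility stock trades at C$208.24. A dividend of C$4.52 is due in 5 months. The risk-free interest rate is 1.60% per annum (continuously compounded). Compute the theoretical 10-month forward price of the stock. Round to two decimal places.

PV(dividends) I = 4.52·e^(−0.0160·5/12)
I = 4.4900
F = (S − I)·e^(rT) = (208.24 − 4.4900) · e^(0.0160·10/12)
= 203.7500 · e^0.013333 = 203.7500 × 1.013422 = C$206.48

C$206.48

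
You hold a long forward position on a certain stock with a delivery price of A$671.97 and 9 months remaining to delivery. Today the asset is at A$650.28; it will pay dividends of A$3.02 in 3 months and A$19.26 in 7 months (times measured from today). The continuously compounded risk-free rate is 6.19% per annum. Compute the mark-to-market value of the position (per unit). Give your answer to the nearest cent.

-A$12.76

PV(remaining dividends) I = 3.02·e^(−0.0619·3/12) + 19.26·e^(−0.0619·7/12) = 21.5506
Current forward F = (S − I)·e^(rT) = (650.28 − 21.5506)·e^(0.0619·9/12) = 628.7294 × 1.047520 = 658.6066
Value (long) = (F − K)·e^(−rT) = (658.6066 − 671.97) × 0.954636 = -12.7572
Value = -A$12.76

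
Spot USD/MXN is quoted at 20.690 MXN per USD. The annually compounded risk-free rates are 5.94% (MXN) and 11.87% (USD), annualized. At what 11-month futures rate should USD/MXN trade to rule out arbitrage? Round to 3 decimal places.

19.682

By covered interest parity, F = S · (1+r_MXN)^T / (1+r_USD)^T
= 20.690 × 1.054318 / 1.108292 = 20.690 × 0.951300
F = 19.682 MXN per USD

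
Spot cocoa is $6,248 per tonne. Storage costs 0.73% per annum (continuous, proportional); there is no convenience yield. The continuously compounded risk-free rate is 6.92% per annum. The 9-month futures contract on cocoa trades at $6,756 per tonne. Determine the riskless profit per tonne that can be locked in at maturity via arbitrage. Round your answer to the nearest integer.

Fair futures: F* = S·e^(carry·T), with carry = (r + u) = 0.0692 + 0.0073 = 0.0765
F* = 6248 · e^(0.0765 × 9/12) = 6248 · e^0.057375 = 6248 × 1.059053 = $6616.9631
Market $6756 > fair $6616.9631: forward overpriced → cash-and-carry (buy spot, short the forward).
At maturity, profit = |F_mkt − F*| = |6756 − 6616.9631| = $139 per tonne

$139 per tonne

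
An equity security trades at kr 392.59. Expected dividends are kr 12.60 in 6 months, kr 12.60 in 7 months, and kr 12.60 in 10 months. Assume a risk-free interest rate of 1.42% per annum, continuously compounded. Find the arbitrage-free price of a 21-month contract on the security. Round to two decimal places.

PV(dividends) I = 12.60·e^(−0.0142·6/12) + 12.60·e^(−0.0142·7/12) + 12.60·e^(−0.0142·10/12)
I = 12.5109 + 12.4961 + 12.4518 = 37.4588
F = (S − I)·e^(rT) = (392.59 − 37.4588) · e^(0.0142·21/12)
= 355.1312 · e^0.024850 = 355.1312 × 1.025161 = kr 364.07

kr 364.07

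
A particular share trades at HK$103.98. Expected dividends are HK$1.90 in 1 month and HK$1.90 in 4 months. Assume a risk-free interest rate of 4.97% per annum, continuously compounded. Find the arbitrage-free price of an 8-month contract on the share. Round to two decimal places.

PV(dividends) I = 1.90·e^(−0.0497·1/12) + 1.90·e^(−0.0497·4/12)
I = 1.8921 + 1.8688 = 3.7609
F = (S − I)·e^(rT) = (103.98 − 3.7609) · e^(0.0497·8/12)
= 100.2191 · e^0.033133 = 100.2191 × 1.033688 = HK$103.60

HK$103.60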